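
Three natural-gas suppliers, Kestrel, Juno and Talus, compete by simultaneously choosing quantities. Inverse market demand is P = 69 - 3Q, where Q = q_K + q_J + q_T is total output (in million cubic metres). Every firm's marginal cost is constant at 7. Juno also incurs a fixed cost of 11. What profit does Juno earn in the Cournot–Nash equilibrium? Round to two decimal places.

Each firm earns π_i = (69 - 3Q)q_i - 7q_i.
Setting ∂π_i/∂q_i = 0 with rivals' quantities fixed: 62 - 6q_i - 3·Σ_{j≠i} q_j = 0.
With identical firms every q_j equals q_i, so Σ_{j≠i} q_j = 2q_i and 62 = 12q_i, giving q_i = 31/6.
Price P = 69 - 3·(31/2) = 45/2.
Juno's profit: (45/2 - 7)·(31/6) - 11 = 829/12.

69.08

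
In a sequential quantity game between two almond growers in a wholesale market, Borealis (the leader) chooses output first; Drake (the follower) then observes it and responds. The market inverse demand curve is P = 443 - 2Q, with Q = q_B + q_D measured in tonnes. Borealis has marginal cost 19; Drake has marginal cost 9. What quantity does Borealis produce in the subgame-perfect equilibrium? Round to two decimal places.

The follower Drake best-responds to any q_B: π_D = (443 - 2Q)q_D - 9q_D.
Follower FOC: 434 - 2q_B - 4q_D = 0, so q_D(q_B) = (434 - 2q_B)/4.
The leader anticipates this reaction. Substituting into P = 443 - 2Q gives P = 226 - q_B, so π_B = (226 - q_B)q_B - 19q_B.
Maximising: ∂π_B/∂q_B = 207 - 2q_B = 0, giving q_B = 207/2.
Then q_D = (434 - 2·(207/2))/4 = 227/4.

103.50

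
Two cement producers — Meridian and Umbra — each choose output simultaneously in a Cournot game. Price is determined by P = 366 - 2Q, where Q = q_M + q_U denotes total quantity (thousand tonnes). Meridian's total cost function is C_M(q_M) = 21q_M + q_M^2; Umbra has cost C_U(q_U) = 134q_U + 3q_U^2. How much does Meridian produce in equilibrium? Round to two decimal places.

Meridian's profit: π_M = (366 - 2Q)q_M - (21q_M + q_M²). Setting ∂π_M/∂q_M = 0: 345 - 6q_M - 2(q_U) = 0.
Umbra's profit: π_U = (366 - 2Q)q_U - (134q_U + 3q_U²). Setting ∂π_U/∂q_U = 0: 232 - 10q_U - 2(q_M) = 0.
Rearranging gives the reaction functions q_M = (345 - 2q_U)/6 and q_U = (232 - 2q_M)/10.
Substituting one into the other gives q_M = 1493/28 and q_U = 351/28.

53.32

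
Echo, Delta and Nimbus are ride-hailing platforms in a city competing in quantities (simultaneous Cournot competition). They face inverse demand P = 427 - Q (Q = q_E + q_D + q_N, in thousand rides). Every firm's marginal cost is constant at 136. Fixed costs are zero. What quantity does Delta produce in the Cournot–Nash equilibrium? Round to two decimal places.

72.75

Each firm earns π_i = (427 - Q)q_i - 136q_i.
Setting ∂π_i/∂q_i = 0 with rivals' quantities fixed: 291 - 2q_i - Σ_{j≠i} q_j = 0.
By symmetry each firm produces the same amount; substituting Σ_{j≠i} q_j = 2q_i yields q_i = 291/4.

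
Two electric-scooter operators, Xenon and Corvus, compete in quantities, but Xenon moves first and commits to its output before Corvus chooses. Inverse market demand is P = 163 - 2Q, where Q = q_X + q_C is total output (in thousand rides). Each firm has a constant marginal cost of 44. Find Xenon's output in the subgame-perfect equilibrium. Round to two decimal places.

29.75

Solve by backward induction. Given q_X, the follower Corvus maximises π_C = (163 - 2q_X - 2q_C)q_C - 44q_C.
Follower FOC: 119 - 2q_X - 4q_C = 0, so q_C(q_X) = (119 - 2q_X)/4.
Xenon substitutes q_C(q_X) into its own profit: π_X = q_X(163 - 2q_X - (119 - 2q_X)/2) - 44q_X = (207/2 - q_X)q_X - 44q_X.
Maximising: ∂π_X/∂q_X = 119/2 - 2q_X = 0, giving q_X = 119/4.
Then q_C = (119 - 2·(119/4))/4 = 119/8.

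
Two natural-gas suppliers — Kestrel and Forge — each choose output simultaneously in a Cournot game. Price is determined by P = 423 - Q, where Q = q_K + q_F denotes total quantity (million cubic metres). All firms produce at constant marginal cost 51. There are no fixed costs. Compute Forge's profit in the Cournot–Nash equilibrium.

A representative firm's profit is π_i = q_i(423 - Q) - 51q_i.
First-order condition (treating rivals' output as given): 372 - 2q_i - q_j = 0.
By symmetry each firm produces the same amount; substituting q_j = q_i yields q_i = 372/3 = 124.
Price P = 423 - 248 = 175.
Forge's profit: (175 - 51)·124 = 15376.

15376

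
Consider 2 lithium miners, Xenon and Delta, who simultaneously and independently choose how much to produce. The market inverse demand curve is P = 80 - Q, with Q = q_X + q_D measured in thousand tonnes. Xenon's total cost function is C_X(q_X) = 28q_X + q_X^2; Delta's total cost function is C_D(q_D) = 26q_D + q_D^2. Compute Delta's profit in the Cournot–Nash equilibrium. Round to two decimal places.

239.08

Xenon's profit: π_X = (80 - Q)q_X - (28q_X + q_X²). Setting ∂π_X/∂q_X = 0: 52 - 4q_X - (q_D) = 0.
Delta's profit: π_D = (80 - Q)q_D - (26q_D + q_D²). Setting ∂π_D/∂q_D = 0: 54 - 4q_D - (q_X) = 0.
Best responses: q_X = (52 - q_D)/4, q_D = (54 - q_X)/4.
Substituting one into the other gives q_X = 154/15 and q_D = 164/15.
Price P = 80 - 106/5 = 294/5.
Delta's profit: (294/5)·(164/15) - 26·(164/15) - (164/15)² = 239.0756.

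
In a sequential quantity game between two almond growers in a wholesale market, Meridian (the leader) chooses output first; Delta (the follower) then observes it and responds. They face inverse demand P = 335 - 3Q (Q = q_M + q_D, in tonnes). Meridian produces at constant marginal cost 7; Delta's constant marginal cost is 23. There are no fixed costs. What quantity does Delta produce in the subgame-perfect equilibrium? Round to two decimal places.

23.33

Solve by backward induction. Given q_M, the follower Delta maximises π_D = (335 - 3q_M - 3q_D)q_D - 23q_D.
Follower FOC: 312 - 3q_M - 6q_D = 0, so q_D(q_M) = (312 - 3q_M)/6.
The leader anticipates this reaction. Substituting into P = 335 - 3Q gives P = 179 - (3/2)q_M, so π_M = (179 - (3/2)q_M)q_M - 7q_M.
Maximising: ∂π_M/∂q_M = 172 - 3q_M = 0, giving q_M = 172/3.
Then q_D = (312 - 3·(172/3))/6 = 70/3.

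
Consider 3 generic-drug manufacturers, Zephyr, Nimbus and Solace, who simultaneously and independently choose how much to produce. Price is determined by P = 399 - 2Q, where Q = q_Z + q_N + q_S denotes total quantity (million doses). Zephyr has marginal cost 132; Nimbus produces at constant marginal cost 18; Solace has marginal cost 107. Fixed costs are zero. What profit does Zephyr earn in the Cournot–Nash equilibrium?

Zephyr's profit: π_Z = (399 - 2Q)q_Z - (132q_Z). Setting ∂π_Z/∂q_Z = 0: 267 - 4q_Z - 2(q_N + q_S) = 0.
Nimbus's profit: π_N = (399 - 2Q)q_N - (18q_N). Setting ∂π_N/∂q_N = 0: 381 - 4q_N - 2(q_Z + q_S) = 0.
Solace's first-order condition: 292 - 4q_S - 2(q_Z + q_N) = 0.
Adding the 3 first-order conditions: 940 − 8Q = 0, so Q = 235/2.
Back-substituting: q_Z = (267 − 235)/2 = 16, q_N = (381 − 235)/2 = 73, q_S = (292 − 235)/2 = 57/2.
Price P = 399 - 2·(235/2) = 164.
Zephyr's profit: (164 - 132)·16 = 512.

512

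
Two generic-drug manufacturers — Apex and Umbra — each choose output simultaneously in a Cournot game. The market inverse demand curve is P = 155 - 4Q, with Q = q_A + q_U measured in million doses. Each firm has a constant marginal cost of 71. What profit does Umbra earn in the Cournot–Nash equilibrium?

A representative firm's profit is π_i = q_i(155 - 4Q) - 71q_i.
Setting ∂π_i/∂q_i = 0 with rivals' quantities fixed: 84 - 8q_i - 4q_j = 0.
With identical firms every q_j equals q_i, so q_j = q_i and 84 = 12q_i, giving q_i = 7.
Price P = 155 - 4·14 = 99.
Umbra's profit: (99 - 71)·7 = 196.

196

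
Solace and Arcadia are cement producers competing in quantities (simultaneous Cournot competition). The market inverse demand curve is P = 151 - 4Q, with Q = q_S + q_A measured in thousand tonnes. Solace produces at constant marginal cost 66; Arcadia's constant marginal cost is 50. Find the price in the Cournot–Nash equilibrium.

Solace's profit: π_S = (151 - 4Q)q_S - (66q_S). Setting ∂π_S/∂q_S = 0: 85 - 8q_S - 4(q_A) = 0.
Arcadia's profit: π_A = (151 - 4Q)q_A - (50q_A). Setting ∂π_A/∂q_A = 0: 101 - 8q_A - 4(q_S) = 0.
Best responses: q_S = (85 - 4q_A)/8, q_A = (101 - 4q_S)/8.
Solving the pair: q_S = 23/4, q_A = 39/4.
Total output Q = 31/2, so price P = 151 - 4·(31/2) = 89.

89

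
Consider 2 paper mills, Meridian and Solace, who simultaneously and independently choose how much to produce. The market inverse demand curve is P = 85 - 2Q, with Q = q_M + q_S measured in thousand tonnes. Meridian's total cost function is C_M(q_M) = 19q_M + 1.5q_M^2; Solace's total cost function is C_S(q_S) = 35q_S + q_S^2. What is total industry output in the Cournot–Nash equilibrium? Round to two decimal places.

Meridian's profit: π_M = (85 - 2Q)q_M - (19q_M + (3/2)q_M²). Setting ∂π_M/∂q_M = 0: 66 - 7q_M - 2(q_S) = 0.
Solace's profit: π_S = (85 - 2Q)q_S - (35q_S + q_S²). Setting ∂π_S/∂q_S = 0: 50 - 6q_S - 2(q_M) = 0.
Best responses: q_M = (66 - 2q_S)/7, q_S = (50 - 2q_M)/6.
Substituting one into the other gives q_M = 148/19 and q_S = 109/19.
Total output Q = 148/19 + 109/19 = 257/19.

13.53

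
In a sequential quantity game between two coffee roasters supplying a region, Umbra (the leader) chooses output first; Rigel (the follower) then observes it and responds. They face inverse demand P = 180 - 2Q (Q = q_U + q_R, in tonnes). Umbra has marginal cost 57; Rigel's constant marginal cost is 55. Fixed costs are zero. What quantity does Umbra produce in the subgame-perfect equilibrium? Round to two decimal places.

30.25

Solve by backward induction. Given q_U, the follower Rigel maximises π_R = (180 - 2q_U - 2q_R)q_R - 55q_R.
∂π_R/∂q_R = 125 - 2q_U - 4q_R = 0 gives the reaction function q_R = (125 - 2q_U)/4.
Umbra substitutes q_R(q_U) into its own profit: π_U = q_U(180 - 2q_U - (125 - 2q_U)/2) - 57q_U = (235/2 - q_U)q_U - 57q_U.
The leader's first-order condition 121/2 - 2q_U = 0 yields q_U = 121/4.
Then q_R = (125 - 2·(121/4))/4 = 129/8.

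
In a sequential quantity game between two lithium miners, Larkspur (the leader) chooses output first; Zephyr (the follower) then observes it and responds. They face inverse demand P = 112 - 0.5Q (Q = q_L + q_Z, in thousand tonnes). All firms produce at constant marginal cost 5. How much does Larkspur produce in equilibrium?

The follower Zephyr best-responds to any q_L: π_Z = (112 - 0.5Q)q_Z - 5q_Z.
Setting the follower's marginal profit to zero, 107 - (1/2)q_L - q_Z = 0, i.e. q_Z = (107 - (1/2)q_L).
Larkspur substitutes q_Z(q_L) into its own profit: π_L = q_L(112 - (1/2)q_L - (107 - (1/2)q_L)/2) - 5q_L = (117/2 - (1/4)q_L)q_L - 5q_L.
Leader FOC: 107/2 - (1/2)q_L = 0, so q_L = 107.
Then q_Z = (107 - (1/2)·107) = 107/2.

107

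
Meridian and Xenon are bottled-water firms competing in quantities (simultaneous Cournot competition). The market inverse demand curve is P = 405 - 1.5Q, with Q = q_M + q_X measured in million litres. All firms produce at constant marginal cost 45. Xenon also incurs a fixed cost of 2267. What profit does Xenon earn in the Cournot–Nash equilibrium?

7333

Each firm earns π_i = (405 - 1.5Q)q_i - 45q_i.
First-order condition (treating rivals' output as given): 360 - 3q_i - (3/2)q_j = 0.
With identical firms every q_j equals q_i, so q_j = q_i and 360 = (9/2)q_i, giving q_i = 80.
Price P = 405 - (3/2)·160 = 165.
Xenon's profit: (165 - 45)·80 - 2267 = 7333.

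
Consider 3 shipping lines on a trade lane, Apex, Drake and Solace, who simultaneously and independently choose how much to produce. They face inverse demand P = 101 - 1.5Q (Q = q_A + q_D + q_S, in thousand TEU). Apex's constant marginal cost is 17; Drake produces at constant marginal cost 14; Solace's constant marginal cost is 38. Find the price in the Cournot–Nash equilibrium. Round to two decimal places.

Apex's profit: π_A = (101 - 1.5Q)q_A - (17q_A). Setting ∂π_A/∂q_A = 0: 84 - 3q_A - (3/2)(q_D + q_S) = 0.
Drake's profit: π_D = (101 - 1.5Q)q_D - (14q_D). Setting ∂π_D/∂q_D = 0: 87 - 3q_D - (3/2)(q_A + q_S) = 0.
Solace's profit: π_S = (101 - 1.5Q)q_S - (38q_S). Setting ∂π_S/∂q_S = 0: 63 - 3q_S - (3/2)(q_A + q_D) = 0.
Adding the 3 first-order conditions: 234 − 6Q = 0, so Q = 39.
Back-substituting: q_A = (84 − 117/2)/(3/2) = 17, q_D = (87 − 117/2)/(3/2) = 19, q_S = (63 − 117/2)/(3/2) = 3.
Total output Q = 39, so price P = 101 - (3/2)·39 = 85/2.

42.50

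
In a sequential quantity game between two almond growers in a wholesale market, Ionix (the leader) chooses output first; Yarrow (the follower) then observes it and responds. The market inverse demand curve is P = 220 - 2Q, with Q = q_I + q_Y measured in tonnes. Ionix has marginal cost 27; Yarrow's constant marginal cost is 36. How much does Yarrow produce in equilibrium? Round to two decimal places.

The follower Yarrow best-responds to any q_I: π_Y = (220 - 2Q)q_Y - 36q_Y.
∂π_Y/∂q_Y = 184 - 2q_I - 4q_Y = 0 gives the reaction function q_Y = (184 - 2q_I)/4.
The leader anticipates this reaction. Substituting into P = 220 - 2Q gives P = 128 - q_I, so π_I = (128 - q_I)q_I - 27q_I.
Leader FOC: 101 - 2q_I = 0, so q_I = 101/2.
Then q_Y = (184 - 2·(101/2))/4 = 83/4.

20.75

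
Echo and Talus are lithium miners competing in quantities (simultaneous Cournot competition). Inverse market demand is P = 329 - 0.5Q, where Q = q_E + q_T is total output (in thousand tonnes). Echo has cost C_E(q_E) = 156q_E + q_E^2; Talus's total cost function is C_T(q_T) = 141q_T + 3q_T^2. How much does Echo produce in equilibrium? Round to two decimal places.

53.83

Echo's profit: π_E = (329 - 0.5Q)q_E - (156q_E + q_E²). Setting ∂π_E/∂q_E = 0: 173 - 3q_E - (1/2)(q_T) = 0.
Talus's profit: π_T = (329 - 0.5Q)q_T - (141q_T + 3q_T²). Setting ∂π_T/∂q_T = 0: 188 - 7q_T - (1/2)(q_E) = 0.
Rearranging gives the reaction functions q_E = (173 - (1/2)q_T)/3 and q_T = (188 - (1/2)q_E)/7.
Substituting one into the other gives q_E = 53.8313 and q_T = 1910/83.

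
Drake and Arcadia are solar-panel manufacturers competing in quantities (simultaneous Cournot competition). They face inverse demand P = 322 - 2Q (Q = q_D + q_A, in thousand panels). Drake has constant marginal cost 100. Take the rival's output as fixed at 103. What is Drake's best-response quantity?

4

With the rival's output fixed at 103, Drake's profit is π_D = (322 - 2·103 - 2q_D)q_D - (100q_D) = (116 - 2q_D)q_D - (100q_D).
∂π_D/∂q_D = 16 - 4q_D = 0, so q_D = 4.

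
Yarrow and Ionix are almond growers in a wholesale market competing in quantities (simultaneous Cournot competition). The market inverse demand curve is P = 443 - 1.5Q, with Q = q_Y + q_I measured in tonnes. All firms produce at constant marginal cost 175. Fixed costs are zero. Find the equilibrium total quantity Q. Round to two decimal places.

Each firm earns π_i = (443 - 1.5Q)q_i - 175q_i.
First-order condition (treating rivals' output as given): 268 - 3q_i - (3/2)q_j = 0.
With identical firms every q_j equals q_i, so q_j = q_i and 268 = (9/2)q_i, giving q_i = 536/9.
Total output Q = 536/9 + 536/9 = 1072/9.

119.11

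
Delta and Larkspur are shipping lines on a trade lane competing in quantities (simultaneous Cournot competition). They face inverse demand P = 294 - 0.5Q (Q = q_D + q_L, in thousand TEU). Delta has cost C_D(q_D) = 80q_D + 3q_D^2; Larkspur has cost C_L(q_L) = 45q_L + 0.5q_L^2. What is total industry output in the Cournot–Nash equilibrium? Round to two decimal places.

141.05

Delta's profit: π_D = (294 - 0.5Q)q_D - (80q_D + 3q_D²). Setting ∂π_D/∂q_D = 0: 214 - 7q_D - (1/2)(q_L) = 0.
Larkspur's first-order condition: 249 - 2q_L - (1/2)(q_D) = 0.
Best responses: q_D = (214 - (1/2)q_L)/7, q_L = (249 - (1/2)q_D)/2.
Substituting one into the other gives q_D = 1214/55 and q_L = 118.9818.
Total output Q = 1214/55 + 118.9818 = 141.0545.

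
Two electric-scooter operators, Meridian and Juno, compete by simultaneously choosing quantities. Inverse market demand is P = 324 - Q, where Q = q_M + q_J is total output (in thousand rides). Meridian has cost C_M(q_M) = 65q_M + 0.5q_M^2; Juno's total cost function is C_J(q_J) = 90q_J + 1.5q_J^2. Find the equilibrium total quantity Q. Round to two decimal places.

107.43

Meridian's profit: π_M = (324 - Q)q_M - (65q_M + (1/2)q_M²). Setting ∂π_M/∂q_M = 0: 259 - 3q_M - (q_J) = 0.
Juno's first-order condition: 234 - 5q_J - (q_M) = 0.
Best responses: q_M = (259 - q_J)/3, q_J = (234 - q_M)/5.
Solving the pair: q_M = 1061/14, q_J = 443/14.
Total output Q = 1061/14 + 443/14 = 752/7.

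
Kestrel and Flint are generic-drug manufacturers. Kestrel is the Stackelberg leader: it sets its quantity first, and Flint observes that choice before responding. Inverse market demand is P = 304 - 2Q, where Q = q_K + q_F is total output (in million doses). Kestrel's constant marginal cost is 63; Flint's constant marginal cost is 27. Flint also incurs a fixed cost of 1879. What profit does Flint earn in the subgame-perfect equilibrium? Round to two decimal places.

1927.28

Solve by backward induction. Given q_K, the follower Flint maximises π_F = (304 - 2q_K - 2q_F)q_F - 27q_F.
∂π_F/∂q_F = 277 - 2q_K - 4q_F = 0 gives the reaction function q_F = (277 - 2q_K)/4.
The leader anticipates this reaction. Substituting into P = 304 - 2Q gives P = 331/2 - q_K, so π_K = (331/2 - q_K)q_K - 63q_K.
Maximising: ∂π_K/∂q_K = 205/2 - 2q_K = 0, giving q_K = 205/4.
Then q_F = (277 - 2·(205/4))/4 = 349/8.
Price P = 304 - 2·(759/8) = 457/4.
Flint's profit: (457/4 - 27)·(349/8) - 1879 = 1927.2813.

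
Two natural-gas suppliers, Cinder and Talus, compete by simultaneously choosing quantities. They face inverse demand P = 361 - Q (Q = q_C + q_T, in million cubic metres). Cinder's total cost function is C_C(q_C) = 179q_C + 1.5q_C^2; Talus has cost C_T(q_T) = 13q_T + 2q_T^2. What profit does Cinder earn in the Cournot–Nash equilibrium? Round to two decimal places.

1645.47

Cinder's profit: π_C = (361 - Q)q_C - (179q_C + (3/2)q_C²). Setting ∂π_C/∂q_C = 0: 182 - 5q_C - (q_T) = 0.
Talus's first-order condition: 348 - 6q_T - (q_C) = 0.
Rearranging gives the reaction functions q_C = (182 - q_T)/5 and q_T = (348 - q_C)/6.
Substituting one into the other gives q_C = 744/29 and q_T = 1558/29.
Price P = 361 - 79.3793 = 281.6207.
Cinder's profit: 281.6207·(744/29) - 179·(744/29) - (3/2)(744/29)² = 1645.4697.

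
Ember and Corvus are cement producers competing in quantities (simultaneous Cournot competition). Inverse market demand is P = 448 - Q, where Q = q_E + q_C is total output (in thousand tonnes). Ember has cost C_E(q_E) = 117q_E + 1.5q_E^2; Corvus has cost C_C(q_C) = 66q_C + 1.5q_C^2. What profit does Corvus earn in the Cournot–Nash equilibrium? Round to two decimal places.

Ember's profit: π_E = (448 - Q)q_E - (117q_E + (3/2)q_E²). Setting ∂π_E/∂q_E = 0: 331 - 5q_E - (q_C) = 0.
Corvus's first-order condition: 382 - 5q_C - (q_E) = 0.
So q_E = (331 - q_C)/5 and q_C = (382 - q_E)/5.
Substituting one into the other gives q_E = 1273/24 and q_C = 1579/24.
Price P = 448 - 713/6 = 1975/6.
Corvus's profit: (1975/6)·(1579/24) - 66·(1579/24) - (3/2)(1579/24)² = 10821.3585.

10821.36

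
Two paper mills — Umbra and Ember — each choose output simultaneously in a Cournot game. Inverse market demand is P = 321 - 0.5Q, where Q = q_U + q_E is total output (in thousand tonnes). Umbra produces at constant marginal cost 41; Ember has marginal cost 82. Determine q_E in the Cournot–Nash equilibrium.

132

Umbra's profit: π_U = (321 - 0.5Q)q_U - (41q_U). Setting ∂π_U/∂q_U = 0: 280 - q_U - (1/2)(q_E) = 0.
Ember's first-order condition: 239 - q_E - (1/2)(q_U) = 0.
Rearranging gives the reaction functions q_U = (280 - (1/2)q_E) and q_E = (239 - (1/2)q_U).
Substituting one into the other gives q_U = 214 and q_E = 132.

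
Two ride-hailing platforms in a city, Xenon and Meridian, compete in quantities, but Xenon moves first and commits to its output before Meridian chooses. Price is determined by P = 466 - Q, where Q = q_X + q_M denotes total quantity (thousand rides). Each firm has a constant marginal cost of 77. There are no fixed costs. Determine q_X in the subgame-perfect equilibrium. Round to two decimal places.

The follower Meridian best-responds to any q_X: π_M = (466 - Q)q_M - 77q_M.
Setting the follower's marginal profit to zero, 389 - q_X - 2q_M = 0, i.e. q_M = (389 - q_X)/2.
Xenon substitutes q_M(q_X) into its own profit: π_X = q_X(466 - q_X - (389 - q_X)/2) - 77q_X = (543/2 - (1/2)q_X)q_X - 77q_X.
Leader FOC: 389/2 - q_X = 0, so q_X = 389/2.
Then q_M = (389 - 389/2)/2 = 389/4.

194.50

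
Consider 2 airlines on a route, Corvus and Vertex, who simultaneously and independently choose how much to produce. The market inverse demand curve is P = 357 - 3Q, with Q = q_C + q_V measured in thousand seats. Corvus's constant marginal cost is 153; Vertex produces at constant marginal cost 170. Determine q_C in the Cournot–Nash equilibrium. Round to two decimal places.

24.56

Corvus's profit: π_C = (357 - 3Q)q_C - (153q_C). Setting ∂π_C/∂q_C = 0: 204 - 6q_C - 3(q_V) = 0.
Vertex's profit: π_V = (357 - 3Q)q_V - (170q_V). Setting ∂π_V/∂q_V = 0: 187 - 6q_V - 3(q_C) = 0.
Rearranging gives the reaction functions q_C = (204 - 3q_V)/6 and q_V = (187 - 3q_C)/6.
Solving the pair: q_C = 221/9, q_V = 170/9.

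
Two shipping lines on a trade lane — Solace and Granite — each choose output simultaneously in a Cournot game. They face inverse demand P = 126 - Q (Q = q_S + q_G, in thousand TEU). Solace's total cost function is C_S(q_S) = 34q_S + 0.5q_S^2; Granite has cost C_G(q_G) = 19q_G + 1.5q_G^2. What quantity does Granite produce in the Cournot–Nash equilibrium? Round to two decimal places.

Solace's profit: π_S = (126 - Q)q_S - (34q_S + (1/2)q_S²). Setting ∂π_S/∂q_S = 0: 92 - 3q_S - (q_G) = 0.
Granite's first-order condition: 107 - 5q_G - (q_S) = 0.
Rearranging gives the reaction functions q_S = (92 - q_G)/3 and q_G = (107 - q_S)/5.
Solving the pair: q_S = 353/14, q_G = 229/14.

16.36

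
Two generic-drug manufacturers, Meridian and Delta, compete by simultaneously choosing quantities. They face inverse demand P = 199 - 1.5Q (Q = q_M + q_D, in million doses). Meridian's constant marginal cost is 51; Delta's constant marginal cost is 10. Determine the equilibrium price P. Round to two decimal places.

Meridian's profit: π_M = (199 - 1.5Q)q_M - (51q_M). Setting ∂π_M/∂q_M = 0: 148 - 3q_M - (3/2)(q_D) = 0.
Delta's first-order condition: 189 - 3q_D - (3/2)(q_M) = 0.
Rearranging gives the reaction functions q_M = (148 - (3/2)q_D)/3 and q_D = (189 - (3/2)q_M)/3.
Substituting one into the other gives q_M = 214/9 and q_D = 460/9.
Total output Q = 674/9, so price P = 199 - (3/2)·(674/9) = 260/3.

86.67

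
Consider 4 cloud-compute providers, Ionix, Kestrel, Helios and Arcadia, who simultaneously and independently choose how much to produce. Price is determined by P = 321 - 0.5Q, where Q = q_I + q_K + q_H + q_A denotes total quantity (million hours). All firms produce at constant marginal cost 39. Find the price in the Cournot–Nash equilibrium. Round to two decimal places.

Each firm earns π_i = (321 - 0.5Q)q_i - 39q_i.
Setting ∂π_i/∂q_i = 0 with rivals' quantities fixed: 282 - q_i - (1/2)·Σ_{j≠i} q_j = 0.
By symmetry each firm produces the same amount; substituting Σ_{j≠i} q_j = 3q_i yields q_i = 282/(5/2) = 564/5.
Total output Q = 451.2000, so price P = 321 - (1/2)·451.2000 = 477/5.

95.40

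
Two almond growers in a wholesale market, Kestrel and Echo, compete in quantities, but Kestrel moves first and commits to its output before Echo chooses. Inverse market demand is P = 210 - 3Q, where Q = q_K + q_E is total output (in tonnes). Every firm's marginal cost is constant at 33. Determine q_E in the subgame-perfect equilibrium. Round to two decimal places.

14.75

The follower Echo best-responds to any q_K: π_E = (210 - 3Q)q_E - 33q_E.
Follower FOC: 177 - 3q_K - 6q_E = 0, so q_E(q_K) = (177 - 3q_K)/6.
The leader anticipates this reaction. Substituting into P = 210 - 3Q gives P = 243/2 - (3/2)q_K, so π_K = (243/2 - (3/2)q_K)q_K - 33q_K.
The leader's first-order condition 177/2 - 3q_K = 0 yields q_K = 59/2.
Then q_E = (177 - 3·(59/2))/6 = 59/4.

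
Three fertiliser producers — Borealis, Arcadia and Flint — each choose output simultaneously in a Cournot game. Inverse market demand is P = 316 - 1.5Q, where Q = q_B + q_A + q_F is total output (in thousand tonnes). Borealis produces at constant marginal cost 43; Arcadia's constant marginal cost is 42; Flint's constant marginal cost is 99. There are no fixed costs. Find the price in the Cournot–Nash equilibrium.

125

Borealis's profit: π_B = (316 - 1.5Q)q_B - (43q_B). Setting ∂π_B/∂q_B = 0: 273 - 3q_B - (3/2)(q_A + q_F) = 0.
Arcadia's profit: π_A = (316 - 1.5Q)q_A - (42q_A). Setting ∂π_A/∂q_A = 0: 274 - 3q_A - (3/2)(q_B + q_F) = 0.
Flint's profit: π_F = (316 - 1.5Q)q_F - (99q_F). Setting ∂π_F/∂q_F = 0: 217 - 3q_F - (3/2)(q_B + q_A) = 0.
Adding the 3 conditions: 764 − 3Q − 3Q = 0, i.e. Q = 382/3.
Back-substituting: q_B = (273 − 191)/(3/2) = 164/3, q_A = (274 − 191)/(3/2) = 166/3, q_F = (217 − 191)/(3/2) = 52/3.
Total output Q = 382/3, so price P = 316 - (3/2)·(382/3) = 125.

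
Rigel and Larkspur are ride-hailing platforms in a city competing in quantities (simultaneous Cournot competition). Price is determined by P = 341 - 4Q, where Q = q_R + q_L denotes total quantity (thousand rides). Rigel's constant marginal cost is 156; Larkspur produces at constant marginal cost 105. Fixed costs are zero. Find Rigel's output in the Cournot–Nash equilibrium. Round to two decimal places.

Rigel's profit: π_R = (341 - 4Q)q_R - (156q_R). Setting ∂π_R/∂q_R = 0: 185 - 8q_R - 4(q_L) = 0.
Larkspur's first-order condition: 236 - 8q_L - 4(q_R) = 0.
So q_R = (185 - 4q_L)/8 and q_L = (236 - 4q_R)/8.
Solving the pair: q_R = 67/6, q_L = 287/12.

11.17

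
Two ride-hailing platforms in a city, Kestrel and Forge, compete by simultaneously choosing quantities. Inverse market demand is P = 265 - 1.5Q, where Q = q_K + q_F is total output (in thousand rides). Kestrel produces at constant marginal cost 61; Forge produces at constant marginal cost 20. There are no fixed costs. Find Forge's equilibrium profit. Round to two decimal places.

Kestrel's profit: π_K = (265 - 1.5Q)q_K - (61q_K). Setting ∂π_K/∂q_K = 0: 204 - 3q_K - (3/2)(q_F) = 0.
Forge's first-order condition: 245 - 3q_F - (3/2)(q_K) = 0.
So q_K = (204 - (3/2)q_F)/3 and q_F = (245 - (3/2)q_K)/3.
Solving the pair: q_K = 326/9, q_F = 572/9.
Price P = 265 - (3/2)·(898/9) = 346/3.
Forge's profit: (346/3 - 20)·(572/9) = 6058.9630.

6058.96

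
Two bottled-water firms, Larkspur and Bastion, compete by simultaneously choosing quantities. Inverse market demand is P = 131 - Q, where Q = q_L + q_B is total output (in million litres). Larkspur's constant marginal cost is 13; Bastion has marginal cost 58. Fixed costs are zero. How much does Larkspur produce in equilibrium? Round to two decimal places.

54.33

Larkspur's profit: π_L = (131 - Q)q_L - (13q_L). Setting ∂π_L/∂q_L = 0: 118 - 2q_L - (q_B) = 0.
Bastion's profit: π_B = (131 - Q)q_B - (58q_B). Setting ∂π_B/∂q_B = 0: 73 - 2q_B - (q_L) = 0.
So q_L = (118 - q_B)/2 and q_B = (73 - q_L)/2.
Solving the pair: q_L = 163/3, q_B = 28/3.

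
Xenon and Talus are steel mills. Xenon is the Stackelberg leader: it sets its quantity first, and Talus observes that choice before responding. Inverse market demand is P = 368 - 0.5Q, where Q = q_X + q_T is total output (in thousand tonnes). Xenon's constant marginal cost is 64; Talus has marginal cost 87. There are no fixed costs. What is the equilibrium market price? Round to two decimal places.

145.75

Solve by backward induction. Given q_X, the follower Talus maximises π_T = (368 - (1/2)q_X - (1/2)q_T)q_T - 87q_T.
Follower FOC: 281 - (1/2)q_X - q_T = 0, so q_T(q_X) = (281 - (1/2)q_X).
The leader anticipates this reaction. Substituting into P = 368 - 0.5Q gives P = 455/2 - (1/4)q_X, so π_X = (455/2 - (1/4)q_X)q_X - 64q_X.
Leader FOC: 327/2 - (1/2)q_X = 0, so q_X = 327.
Then q_T = (281 - (1/2)·327) = 235/2.
Total output Q = 889/2, so price P = 368 - (1/2)·(889/2) = 583/4.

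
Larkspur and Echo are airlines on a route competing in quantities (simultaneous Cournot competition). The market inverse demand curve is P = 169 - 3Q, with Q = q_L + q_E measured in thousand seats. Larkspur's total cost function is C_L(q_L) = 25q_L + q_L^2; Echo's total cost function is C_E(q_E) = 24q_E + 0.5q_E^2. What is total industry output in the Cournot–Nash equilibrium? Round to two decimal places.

27.68

Larkspur's profit: π_L = (169 - 3Q)q_L - (25q_L + q_L²). Setting ∂π_L/∂q_L = 0: 144 - 8q_L - 3(q_E) = 0.
Echo's first-order condition: 145 - 7q_E - 3(q_L) = 0.
Rearranging gives the reaction functions q_L = (144 - 3q_E)/8 and q_E = (145 - 3q_L)/7.
Solving the pair: q_L = 573/47, q_E = 728/47.
Total output Q = 573/47 + 728/47 = 1301/47.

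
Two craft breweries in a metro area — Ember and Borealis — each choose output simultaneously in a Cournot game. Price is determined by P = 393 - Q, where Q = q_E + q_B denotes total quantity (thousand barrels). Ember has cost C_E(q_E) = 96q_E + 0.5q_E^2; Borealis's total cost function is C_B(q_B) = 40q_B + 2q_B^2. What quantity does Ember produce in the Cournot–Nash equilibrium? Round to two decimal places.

84.06

Ember's profit: π_E = (393 - Q)q_E - (96q_E + (1/2)q_E²). Setting ∂π_E/∂q_E = 0: 297 - 3q_E - (q_B) = 0.
Borealis's profit: π_B = (393 - Q)q_B - (40q_B + 2q_B²). Setting ∂π_B/∂q_B = 0: 353 - 6q_B - (q_E) = 0.
Best responses: q_E = (297 - q_B)/3, q_B = (353 - q_E)/6.
Substituting one into the other gives q_E = 1429/17 and q_B = 762/17.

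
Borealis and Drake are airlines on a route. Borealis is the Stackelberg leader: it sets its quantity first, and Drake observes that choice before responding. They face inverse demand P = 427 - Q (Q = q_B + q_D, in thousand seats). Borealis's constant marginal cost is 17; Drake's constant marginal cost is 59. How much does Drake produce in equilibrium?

71

Solve by backward induction. Given q_B, the follower Drake maximises π_D = (427 - q_B - q_D)q_D - 59q_D.
Follower FOC: 368 - q_B - 2q_D = 0, so q_D(q_B) = (368 - q_B)/2.
Borealis substitutes q_D(q_B) into its own profit: π_B = q_B(427 - q_B - (368 - q_B)/2) - 17q_B = (243 - (1/2)q_B)q_B - 17q_B.
Maximising: ∂π_B/∂q_B = 226 - q_B = 0, giving q_B = 226.
Then q_D = (368 - 226)/2 = 71.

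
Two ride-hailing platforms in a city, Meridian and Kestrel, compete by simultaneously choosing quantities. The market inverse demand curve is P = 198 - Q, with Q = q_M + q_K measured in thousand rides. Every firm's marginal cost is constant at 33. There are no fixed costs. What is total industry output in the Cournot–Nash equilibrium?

110

A representative firm's profit is π_i = q_i(198 - Q) - 33q_i.
First-order condition (treating rivals' output as given): 165 - 2q_i - q_j = 0.
By symmetry each firm produces the same amount; substituting q_j = q_i yields q_i = 165/3 = 55.
Total output Q = 55 + 55 = 110.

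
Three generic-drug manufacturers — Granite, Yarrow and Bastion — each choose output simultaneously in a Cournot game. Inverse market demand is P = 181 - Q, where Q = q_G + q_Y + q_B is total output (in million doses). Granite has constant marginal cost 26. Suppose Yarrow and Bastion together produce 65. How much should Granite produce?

With rivals' combined output fixed at 65, Granite's profit is π_G = (181 - 65 - q_G)q_G - (26q_G) = (116 - q_G)q_G - (26q_G).
∂π_G/∂q_G = 90 - 2q_G = 0, so q_G = 45.

45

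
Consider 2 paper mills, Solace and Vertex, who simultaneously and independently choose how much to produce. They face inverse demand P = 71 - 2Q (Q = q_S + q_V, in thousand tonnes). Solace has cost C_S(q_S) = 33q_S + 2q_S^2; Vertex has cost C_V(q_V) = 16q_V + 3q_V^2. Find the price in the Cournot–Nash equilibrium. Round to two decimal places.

Solace's profit: π_S = (71 - 2Q)q_S - (33q_S + 2q_S²). Setting ∂π_S/∂q_S = 0: 38 - 8q_S - 2(q_V) = 0.
Vertex's profit: π_V = (71 - 2Q)q_V - (16q_V + 3q_V²). Setting ∂π_V/∂q_V = 0: 55 - 10q_V - 2(q_S) = 0.
Best responses: q_S = (38 - 2q_V)/8, q_V = (55 - 2q_S)/10.
Solving the pair: q_S = 135/38, q_V = 91/19.
Total output Q = 317/38, so price P = 71 - 2·(317/38) = 1032/19.

54.32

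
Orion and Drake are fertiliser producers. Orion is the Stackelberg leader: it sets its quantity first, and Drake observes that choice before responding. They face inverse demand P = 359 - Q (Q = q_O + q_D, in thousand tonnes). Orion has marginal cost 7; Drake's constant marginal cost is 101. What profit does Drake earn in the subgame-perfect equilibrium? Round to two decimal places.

306.25

The follower Drake best-responds to any q_O: π_D = (359 - Q)q_D - 101q_D.
Follower FOC: 258 - q_O - 2q_D = 0, so q_D(q_O) = (258 - q_O)/2.
Orion substitutes q_D(q_O) into its own profit: π_O = q_O(359 - q_O - (258 - q_O)/2) - 7q_O = (230 - (1/2)q_O)q_O - 7q_O.
Leader FOC: 223 - q_O = 0, so q_O = 223.
Then q_D = (258 - 223)/2 = 35/2.
Price P = 359 - 481/2 = 237/2.
Drake's profit: (237/2 - 101)·(35/2) = 1225/4.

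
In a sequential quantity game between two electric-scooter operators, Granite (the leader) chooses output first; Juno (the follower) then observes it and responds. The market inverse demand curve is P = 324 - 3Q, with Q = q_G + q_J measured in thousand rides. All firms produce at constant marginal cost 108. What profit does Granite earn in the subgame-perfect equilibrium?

The follower Juno best-responds to any q_G: π_J = (324 - 3Q)q_J - 108q_J.
Follower FOC: 216 - 3q_G - 6q_J = 0, so q_J(q_G) = (216 - 3q_G)/6.
Granite substitutes q_J(q_G) into its own profit: π_G = q_G(324 - 3q_G - (216 - 3q_G)/2) - 108q_G = (216 - (3/2)q_G)q_G - 108q_G.
Leader FOC: 108 - 3q_G = 0, so q_G = 36.
Then q_J = (216 - 3·36)/6 = 18.
Price P = 324 - 3·54 = 162.
Granite's profit: (162 - 108)·36 = 1944.

1944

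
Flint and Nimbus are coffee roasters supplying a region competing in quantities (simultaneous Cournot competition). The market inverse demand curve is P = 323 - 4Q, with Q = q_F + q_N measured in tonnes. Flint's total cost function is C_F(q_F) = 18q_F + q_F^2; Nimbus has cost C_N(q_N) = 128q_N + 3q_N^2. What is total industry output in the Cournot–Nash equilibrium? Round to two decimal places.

Flint's profit: π_F = (323 - 4Q)q_F - (18q_F + q_F²). Setting ∂π_F/∂q_F = 0: 305 - 10q_F - 4(q_N) = 0.
Nimbus's profit: π_N = (323 - 4Q)q_N - (128q_N + 3q_N²). Setting ∂π_N/∂q_N = 0: 195 - 14q_N - 4(q_F) = 0.
Best responses: q_F = (305 - 4q_N)/10, q_N = (195 - 4q_F)/14.
Substituting one into the other gives q_F = 1745/62 and q_N = 365/62.
Total output Q = 1745/62 + 365/62 = 1055/31.

34.03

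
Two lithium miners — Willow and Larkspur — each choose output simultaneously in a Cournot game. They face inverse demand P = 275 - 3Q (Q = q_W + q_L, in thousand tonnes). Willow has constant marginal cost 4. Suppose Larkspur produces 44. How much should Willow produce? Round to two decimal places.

With the rival's output fixed at 44, Willow's profit is π_W = (275 - 3·44 - 3q_W)q_W - (4q_W) = (143 - 3q_W)q_W - (4q_W).
∂π_W/∂q_W = 139 - 6q_W = 0, so q_W = 139/6.

23.17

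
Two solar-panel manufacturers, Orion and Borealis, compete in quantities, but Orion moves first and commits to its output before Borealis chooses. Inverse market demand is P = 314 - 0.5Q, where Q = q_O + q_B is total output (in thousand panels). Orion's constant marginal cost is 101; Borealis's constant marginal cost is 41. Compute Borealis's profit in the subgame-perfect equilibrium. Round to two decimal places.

Solve by backward induction. Given q_O, the follower Borealis maximises π_B = (314 - (1/2)q_O - (1/2)q_B)q_B - 41q_B.
∂π_B/∂q_B = 273 - (1/2)q_O - q_B = 0 gives the reaction function q_B = (273 - (1/2)q_O).
The leader anticipates this reaction. Substituting into P = 314 - 0.5Q gives P = 355/2 - (1/4)q_O, so π_O = (355/2 - (1/4)q_O)q_O - 101q_O.
The leader's first-order condition 153/2 - (1/2)q_O = 0 yields q_O = 153.
Then q_B = (273 - (1/2)·153) = 393/2.
Price P = 314 - (1/2)·(699/2) = 557/4.
Borealis's profit: (557/4 - 41)·(393/2) = 19306.1250.

19306.13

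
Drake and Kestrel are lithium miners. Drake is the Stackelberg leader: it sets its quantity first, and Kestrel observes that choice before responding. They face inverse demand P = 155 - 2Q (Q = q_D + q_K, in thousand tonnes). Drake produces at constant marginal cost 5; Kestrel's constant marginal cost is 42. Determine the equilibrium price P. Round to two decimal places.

Solve by backward induction. Given q_D, the follower Kestrel maximises π_K = (155 - 2q_D - 2q_K)q_K - 42q_K.
Setting the follower's marginal profit to zero, 113 - 2q_D - 4q_K = 0, i.e. q_K = (113 - 2q_D)/4.
The leader anticipates this reaction. Substituting into P = 155 - 2Q gives P = 197/2 - q_D, so π_D = (197/2 - q_D)q_D - 5q_D.
The leader's first-order condition 187/2 - 2q_D = 0 yields q_D = 187/4.
Then q_K = (113 - 2·(187/4))/4 = 39/8.
Total output Q = 413/8, so price P = 155 - 2·(413/8) = 207/4.

51.75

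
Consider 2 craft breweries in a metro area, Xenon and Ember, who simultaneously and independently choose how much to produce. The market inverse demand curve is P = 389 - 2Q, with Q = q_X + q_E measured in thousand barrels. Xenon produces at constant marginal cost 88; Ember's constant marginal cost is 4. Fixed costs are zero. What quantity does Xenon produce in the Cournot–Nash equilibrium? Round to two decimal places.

Xenon's profit: π_X = (389 - 2Q)q_X - (88q_X). Setting ∂π_X/∂q_X = 0: 301 - 4q_X - 2(q_E) = 0.
Ember's first-order condition: 385 - 4q_E - 2(q_X) = 0.
So q_X = (301 - 2q_E)/4 and q_E = (385 - 2q_X)/4.
Solving the pair: q_X = 217/6, q_E = 469/6.

36.17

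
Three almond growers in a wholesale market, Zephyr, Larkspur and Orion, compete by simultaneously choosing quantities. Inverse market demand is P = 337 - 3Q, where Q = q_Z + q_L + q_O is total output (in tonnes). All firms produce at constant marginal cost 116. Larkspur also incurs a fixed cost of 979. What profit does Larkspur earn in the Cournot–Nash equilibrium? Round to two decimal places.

A representative firm's profit is π_i = q_i(337 - 3Q) - 116q_i.
Setting ∂π_i/∂q_i = 0 with rivals' quantities fixed: 221 - 6q_i - 3·Σ_{j≠i} q_j = 0.
By symmetry each firm produces the same amount; substituting Σ_{j≠i} q_j = 2q_i yields q_i = 221/12.
Price P = 337 - 3·(221/4) = 685/4.
Larkspur's profit: (685/4 - 116)·(221/12) - 979 = 1849/48.

38.52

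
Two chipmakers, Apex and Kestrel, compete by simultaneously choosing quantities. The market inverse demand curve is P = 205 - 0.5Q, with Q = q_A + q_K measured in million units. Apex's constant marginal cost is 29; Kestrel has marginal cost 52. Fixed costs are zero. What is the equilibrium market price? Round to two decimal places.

Apex's profit: π_A = (205 - 0.5Q)q_A - (29q_A). Setting ∂π_A/∂q_A = 0: 176 - q_A - (1/2)(q_K) = 0.
Kestrel's first-order condition: 153 - q_K - (1/2)(q_A) = 0.
So q_A = (176 - (1/2)q_K) and q_K = (153 - (1/2)q_A).
Substituting one into the other gives q_A = 398/3 and q_K = 260/3.
Total output Q = 658/3, so price P = 205 - (1/2)·(658/3) = 286/3.

95.33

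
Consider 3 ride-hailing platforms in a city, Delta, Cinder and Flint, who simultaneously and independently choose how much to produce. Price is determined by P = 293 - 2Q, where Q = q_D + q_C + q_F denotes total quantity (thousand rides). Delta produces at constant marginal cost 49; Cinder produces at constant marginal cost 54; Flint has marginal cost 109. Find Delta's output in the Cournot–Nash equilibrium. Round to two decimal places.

38.63

Delta's profit: π_D = (293 - 2Q)q_D - (49q_D). Setting ∂π_D/∂q_D = 0: 244 - 4q_D - 2(q_C + q_F) = 0.
Cinder's first-order condition: 239 - 4q_C - 2(q_D + q_F) = 0.
Flint's profit: π_F = (293 - 2Q)q_F - (109q_F). Setting ∂π_F/∂q_F = 0: 184 - 4q_F - 2(q_D + q_C) = 0.
Adding the 3 conditions: 667 − 4Q − 4Q = 0, i.e. Q = 667/8.
Back-substituting: q_D = (244 − 667/4)/2 = 309/8, q_C = (239 − 667/4)/2 = 289/8, q_F = (184 − 667/4)/2 = 69/8.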